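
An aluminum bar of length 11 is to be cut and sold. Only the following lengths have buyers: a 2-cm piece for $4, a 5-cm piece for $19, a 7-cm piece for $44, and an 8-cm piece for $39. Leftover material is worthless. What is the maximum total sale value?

52

Consider every possible first cut. r[k] is the best of p[i]+r[k−i] over all sellable i≤k.
r[1] = 0
r[2] = 4
r[3] = 4
r[4] = 8  (first piece 2, then r[2]=4)
r[5] = max(4+4, 19+0) = 19
r[6] = max(4+8, 19+0) = 19
r[7] = max(4+19, 19+4, 44+0) = 44
r[8] = max(4+19, 19+4, 44+0, 39+0) = 44
r[9] = max(4+44, 19+8, 44+4, 39+0) = 48
r[10] = max(4+44, 19+19, 44+4, 39+4) = 48
r[11] = max(4+48, 19+19, 44+8, 39+4) = 52
One optimal cutting: 7 + 2 + 2 → $52.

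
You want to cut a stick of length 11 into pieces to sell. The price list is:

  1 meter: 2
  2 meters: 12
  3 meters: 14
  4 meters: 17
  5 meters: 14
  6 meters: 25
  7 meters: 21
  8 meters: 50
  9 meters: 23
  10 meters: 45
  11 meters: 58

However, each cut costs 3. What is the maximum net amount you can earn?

Consider every possible first cut. net[k] is the best of p[i]+net[k−i] over all sellable i≤k, charging 3 whenever i<k.
net[1] = 2
net[2] = 12
net[3] = 14
net[4] = 21  (first piece 2, then net[2]=12)
net[5] = 23  (first piece 2, then net[3]=14)
net[6] = 30  (first piece 2, then net[4]=21)
net[7] = 32  (first piece 2, then net[5]=23)
net[8] = 50
net[9] = 49  (first piece 1, then net[8]=50)
net[10] = 59  (first piece 2, then net[8]=50)
net[11] = 61  (first piece 3, then net[8]=50)
One optimal plan: pieces 8 + 3 (1 cut) → 64 − 3 = 61.

61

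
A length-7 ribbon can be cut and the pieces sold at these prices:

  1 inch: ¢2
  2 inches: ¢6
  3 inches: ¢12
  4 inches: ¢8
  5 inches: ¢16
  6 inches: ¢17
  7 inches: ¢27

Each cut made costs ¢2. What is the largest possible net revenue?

27

Let v[k] be the best obtainable value from length k. For each k, try every first piece i and keep the best of price[i] + v[k−i] minus the 2 cut fee when i<k.
v[1] = 2
v[2] = max(2+2-2, 6+0) = 6
v[3] = max(2+6-2, 6+2-2, 12+0) = 12
v[4] = max(2+12-2, 6+6-2, 12+2-2, 8+0) = 12
v[5] = max(2+12-2, 6+12-2, 12+6-2, 8+2-2, 16+0) = 16
v[6] = max(2+16-2, 6+12-2, 12+12-2, 8+6-2, 16+2-2, 17+0) = 22
v[7] = max(2+22-2, 6+16-2, 12+12-2, …, 17+2-2, 27+0) = 27
Best is to make no cuts and sell whole for ¢27.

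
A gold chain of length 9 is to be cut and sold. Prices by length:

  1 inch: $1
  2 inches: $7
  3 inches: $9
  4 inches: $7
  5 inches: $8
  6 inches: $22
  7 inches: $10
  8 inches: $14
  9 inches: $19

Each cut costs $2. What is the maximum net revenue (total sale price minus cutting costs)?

29

Build r[k] bottom-up: r[k] = max over allowed piece i of (p[i] + r[k−i]) − 2 per cut.
r[1] = 1
r[2] = 7
r[3] = 9
r[4] = 12  (first piece 2, then r[2]=7)
r[5] = 14  (first piece 2, then r[3]=9)
r[6] = 22
r[7] = 21  (first piece 1, then r[6]=22)
r[8] = 27  (first piece 2, then r[6]=22)
r[9] = 29  (first piece 3, then r[6]=22)
One optimal plan: pieces 6 + 3 (1 cut) → $31 − $2 = $29.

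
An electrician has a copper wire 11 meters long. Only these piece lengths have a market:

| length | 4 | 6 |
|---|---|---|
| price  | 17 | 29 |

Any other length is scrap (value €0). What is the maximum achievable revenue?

46

Consider every possible first cut. r[k] is the best of p[i]+r[k−i] over all sellable i≤k.
r[1] = 0
r[2] = 0
r[3] = 0
r[4] = 17
r[5] = 17
r[6] = 29
r[7] = 29
r[8] = 34  (first piece 4, then r[4]=17)
r[9] = 34
r[10] = 46  (first piece 4, then r[6]=29)
r[11] = 46
One optimal cutting: pieces 6 + 4 with 1 meter of scrap → €46.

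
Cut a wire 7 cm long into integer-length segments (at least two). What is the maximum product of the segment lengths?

12

Define P[k] = max over 1≤i<k of i · max(k−i, P[k−i]); the inner max lets the remainder stay uncut if that's better.
P[2] = 1*max(1,0) = 1*1 = 1
P[3] = 1*max(2,1) = 1*2 = 2
P[4] = 2*max(2,1) = 2*2 = 4
P[5] = 2*max(3,2) = 2*3 = 6
P[6] = 3*max(3,2) = 3*3 = 9
P[7] = 2*max(5,6) = 2*6 = 12
One optimal split: 3 + 2 + 2; product 3*2*2 = 12.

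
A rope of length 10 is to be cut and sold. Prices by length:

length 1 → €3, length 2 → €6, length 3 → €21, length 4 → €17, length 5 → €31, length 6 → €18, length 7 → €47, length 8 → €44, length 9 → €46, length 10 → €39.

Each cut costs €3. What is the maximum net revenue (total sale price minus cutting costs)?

65

Let v[k] be the best obtainable value from length k. For each k, try every first piece i and keep the best of price[i] + v[k−i] minus the 3 cut fee when i<k.
v[1] = 3
v[2] = max(3+3-3, 6+0) = 6
v[3] = max(3+6-3, 6+3-3, 21+0) = 21
v[4] = max(3+21-3, 6+6-3, 21+3-3, 17+0) = 21
v[5] = max(3+21-3, 6+21-3, 21+6-3, 17+3-3, 31+0) = 31
v[6] = max(3+31-3, 6+21-3, 21+21-3, 17+6-3, 31+3-3, 18+0) = 39
v[7] = max(3+39-3, 6+31-3, 21+21-3, …, 18+3-3, 47+0) = 47
v[8] = max(3+47-3, 6+39-3, 21+31-3, …, 47+3-3, 44+0) = 49
v[9] = max(3+49-3, 6+47-3, 21+39-3, …, 44+3-3, 46+0) = 57
v[10] = max(3+57-3, 6+49-3, 21+47-3, …, 46+3-3, 39+0) = 65
One optimal plan: pieces 7 + 3 (1 cut) → €68 − €3 = €65.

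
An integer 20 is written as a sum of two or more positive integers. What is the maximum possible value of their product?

Define prod[k] = max over 1≤i<k of i · max(k−i, prod[k−i]); the inner max lets the remainder stay uncut if that's better.
Small cases: prod[2]=1, prod[3]=2, prod[4]=4, prod[5]=6, prod[6]=9, prod[7]=12, prod[8]=18, prod[9]=27, prod[10]=36, prod[11]=54, prod[12]=81, prod[13]=108, prod[14]=162.
prod[15] = max(1·162, 2·108, 3·81, …, 13·2, 14·1) = 243
prod[16] = max(1·243, 2·162, 3·108, …, 14·2, 15·1) = 324
prod[17] = max(1·324, 2·243, 3·162, …, 15·2, 16·1) = 486
prod[18] = max(1·486, 2·324, 3·243, …, 16·2, 17·1) = 729
prod[19] = max(1·729, 2·486, 3·324, …, 17·2, 18·1) = 972
prod[20] = max(1·972, 2·729, 3·486, …, 18·2, 19·1) = 1458
One optimal split: 3 + 3 + 3 + 3 + 3 + 3 + 2; product 3·3·3·3·3·3·2 = 1458.

1458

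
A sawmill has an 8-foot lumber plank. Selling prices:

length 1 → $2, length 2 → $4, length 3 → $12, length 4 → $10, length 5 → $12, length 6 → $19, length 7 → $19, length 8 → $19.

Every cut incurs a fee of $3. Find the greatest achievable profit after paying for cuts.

Consider every possible first cut. net[k] is the best of p[i]+net[k−i] over all sellable i≤k, charging 3 whenever i<k.
net[1] = 2
net[2] = max(2+2-3, 4+0) = 4
net[3] = max(2+4-3, 4+2-3, 12+0) = 12
net[4] = max(2+12-3, 4+4-3, 12+2-3, 10+0) = 11
net[5] = max(2+11-3, 4+12-3, 12+4-3, 10+2-3, 12+0) = 13
net[6] = max(2+13-3, 4+11-3, 12+12-3, 10+4-3, 12+2-3, 19+0) = 21
net[7] = max(2+21-3, 4+13-3, 12+11-3, …, 19+2-3, 19+0) = 20
net[8] = max(2+20-3, 4+21-3, 12+13-3, …, 19+2-3, 19+0) = 22
One optimal plan: pieces 3 + 3 + 2 (2 cuts) → $28 − $6 = $22.

22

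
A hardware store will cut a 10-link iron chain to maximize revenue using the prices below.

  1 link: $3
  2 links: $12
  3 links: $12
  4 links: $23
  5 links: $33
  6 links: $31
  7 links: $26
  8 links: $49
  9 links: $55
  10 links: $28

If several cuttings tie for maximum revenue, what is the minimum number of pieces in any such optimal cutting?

2

Build r[k] bottom-up: r[k] = max over allowed piece i of (p[i] + r[k−i]).
r[1] = 3
r[2] = 12
r[3] = 15  (first piece 1, then r[2]=12)
r[4] = 24  (first piece 2, then r[2]=12)
r[5] = 33
r[6] = 36  (first piece 1, then r[5]=33)
r[7] = 45  (first piece 2, then r[5]=33)
r[8] = 49
r[9] = 57  (first piece 2, then r[7]=45)
r[10] = 66  (first piece 5, then r[5]=33)
Maximum revenue is $66.
Now minimize piece count subject to staying optimal: for each k, pieces[k] = 1 + min over i with p[i]+r[k−i]=r[k] of pieces[k−i].
pieces[7] = 2
pieces[8] = 1
pieces[9] = 3
pieces[10] = 2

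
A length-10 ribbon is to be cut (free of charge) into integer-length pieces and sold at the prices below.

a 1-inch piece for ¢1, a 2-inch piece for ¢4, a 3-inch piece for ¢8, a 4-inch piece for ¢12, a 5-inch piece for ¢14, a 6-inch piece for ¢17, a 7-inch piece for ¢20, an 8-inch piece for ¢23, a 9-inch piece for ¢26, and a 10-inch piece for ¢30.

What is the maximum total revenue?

30

Consider every possible first cut. r[k] is the best of p[i]+r[k−i] over all sellable i≤k.
r[1] = 1
r[2] = max(1+1, 4+0) = 4
r[3] = max(1+4, 4+1, 8+0) = 8
r[4] = max(1+8, 4+4, 8+1, 12+0) = 12
r[5] = max(1+12, 4+8, 8+4, 12+1, 14+0) = 14
r[6] = max(1+14, 4+12, 8+8, 12+4, 14+1, 17+0) = 17
r[7] = max(1+17, 4+14, 8+12, …, 17+1, 20+0) = 20
r[8] = max(1+20, 4+17, 8+14, …, 20+1, 23+0) = 24
r[9] = max(1+24, 4+20, 8+17, …, 23+1, 26+0) = 26
r[10] = max(1+26, 4+24, 8+20, …, 26+1, 30+0) = 30
Best is to sell the whole 10-inch piece uncut for ¢30.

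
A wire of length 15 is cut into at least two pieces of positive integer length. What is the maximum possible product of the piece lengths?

Fill m[k] for k=2..15: at each k try every first piece i and multiply by the better of (k−i) uncut or m[k−i].
m[2] = 1*max(1,0) = 1*1 = 1
m[3] = 1*max(2,1) = 1*2 = 2
m[4] = 2*max(2,1) = 2*2 = 4
m[5] = 2*max(3,2) = 2*3 = 6
m[6] = 3*max(3,2) = 3*3 = 9
m[7] = 2*max(5,6) = 2*6 = 12
m[8] = 2*max(6,9) = 2*9 = 18
m[9] = 3*max(6,9) = 3*9 = 27
m[10] = 2*max(8,18) = 2*18 = 36
m[11] = 2*max(9,27) = 2*27 = 54
m[12] = 3*max(9,27) = 3*27 = 81
m[13] = 2*max(11,54) = 2*54 = 108
m[14] = 2*max(12,81) = 2*81 = 162
m[15] = 3*max(12,81) = 3*81 = 243
One optimal split: 3 + 3 + 3 + 3 + 3; product 3*3*3*3*3 = 243.

243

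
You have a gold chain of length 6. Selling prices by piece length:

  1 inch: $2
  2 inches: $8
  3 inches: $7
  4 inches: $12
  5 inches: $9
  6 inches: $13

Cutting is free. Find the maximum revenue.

24

Build R[k] bottom-up: R[k] = max over allowed piece i of (p[i] + R[k−i]).
R[1] = 2
R[2] = max(2+2, 8+0) = 8
R[3] = max(2+8, 8+2, 7+0) = 10
R[4] = max(2+10, 8+8, 7+2, 12+0) = 16
R[5] = max(2+16, 8+10, 7+8, 12+2, 9+0) = 18
R[6] = max(2+18, 8+16, 7+10, 12+8, 9+2, 13+0) = 24
One optimal cutting: 2 + 2 + 2 → $8 + $8 + $8 = $24.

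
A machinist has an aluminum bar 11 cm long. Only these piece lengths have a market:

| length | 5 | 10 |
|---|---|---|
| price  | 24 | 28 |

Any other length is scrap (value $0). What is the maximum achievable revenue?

Consider every possible first cut. r[k] is the best of p[i]+r[k−i] over all sellable i≤k.
r[1] = 0
r[2] = 0
r[3] = 0
r[4] = 0
r[5] = 24
r[6] = 24
r[7] = 24
r[8] = 24
r[9] = 24
r[10] = max(24+24, 28+0) = 48
r[11] = max(24+24, 28+0) = 48
One optimal cutting: pieces 5 + 5 with 1 cm of scrap → $48.

48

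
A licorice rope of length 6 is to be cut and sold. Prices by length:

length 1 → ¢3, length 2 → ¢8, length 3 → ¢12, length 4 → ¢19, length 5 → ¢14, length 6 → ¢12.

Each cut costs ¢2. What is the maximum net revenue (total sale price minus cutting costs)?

Let r[k] be the best obtainable value from length k. For each k, try every first piece i and keep the best of price[i] + r[k−i] minus the 2 cut fee when i<k.
r[1] = 3
r[2] = max(3+3-2, 8+0) = 8
r[3] = max(3+8-2, 8+3-2, 12+0) = 12
r[4] = max(3+12-2, 8+8-2, 12+3-2, 19+0) = 19
r[5] = max(3+19-2, 8+12-2, 12+8-2, 19+3-2, 14+0) = 20
r[6] = max(3+20-2, 8+19-2, 12+12-2, 19+8-2, 14+3-2, 12+0) = 25
One optimal plan: pieces 4 + 2 (1 cut) → ¢27 − ¢2 = ¢25.

25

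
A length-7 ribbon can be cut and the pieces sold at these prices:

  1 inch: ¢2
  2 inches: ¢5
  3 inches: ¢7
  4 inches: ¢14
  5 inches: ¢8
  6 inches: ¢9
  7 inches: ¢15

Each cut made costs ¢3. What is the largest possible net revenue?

Build r[k] bottom-up: r[k] = max over allowed piece i of (p[i] + r[k−i]) − 3 per cut.
r[1] = 2
r[2] = max(2+2-3, 5+0) = 5
r[3] = max(2+5-3, 5+2-3, 7+0) = 7
r[4] = max(2+7-3, 5+5-3, 7+2-3, 14+0) = 14
r[5] = max(2+14-3, 5+7-3, 7+5-3, 14+2-3, 8+0) = 13
r[6] = max(2+13-3, 5+14-3, 7+7-3, 14+5-3, 8+2-3, 9+0) = 16
r[7] = max(2+16-3, 5+13-3, 7+14-3, …, 9+2-3, 15+0) = 18
One optimal plan: pieces 4 + 3 (1 cut) → ¢21 − ¢3 = ¢18.

18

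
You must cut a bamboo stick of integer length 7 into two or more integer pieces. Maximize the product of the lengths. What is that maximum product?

12

Let P[k] be the best product for length k (with at least one cut). For each first piece i, the rest contributes max(k−i, P[k−i]).
P[2] = 1·max(1,0) = 1·1 = 1
P[3] = 1·max(2,1) = 1·2 = 2
P[4] = 2·max(2,1) = 2·2 = 4
P[5] = 2·max(3,2) = 2·3 = 6
P[6] = 3·max(3,2) = 3·3 = 9
P[7] = 2·max(5,6) = 2·6 = 12
One optimal split: 3 + 2 + 2; product 3·2·2 = 12.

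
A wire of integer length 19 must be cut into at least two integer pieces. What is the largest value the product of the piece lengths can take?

Fill m[k] for k=2..19: at each k try every first piece i and multiply by the better of (k−i) uncut or m[k−i].
m[2] = 1·max(1,0) = 1·1 = 1
m[3] = 1·max(2,1) = 1·2 = 2
m[4] = 2·max(2,1) = 2·2 = 4
m[5] = 2·max(3,2) = 2·3 = 6
m[6] = 3·max(3,2) = 3·3 = 9
m[7] = 2·max(5,6) = 2·6 = 12
m[8] = 2·max(6,9) = 2·9 = 18
m[9] = 3·max(6,9) = 3·9 = 27
m[10] = 2·max(8,18) = 2·18 = 36
m[11] = 2·max(9,27) = 2·27 = 54
m[12] = 3·max(9,27) = 3·27 = 81
m[13] = 2·max(11,54) = 2·54 = 108
m[14] = 2·max(12,81) = 2·81 = 162
m[15] = 3·max(12,81) = 3·81 = 243
m[16] = 2·max(14,162) = 2·162 = 324
m[17] = 2·max(15,243) = 2·243 = 486
m[18] = 3·max(15,243) = 3·243 = 729
m[19] = 2·max(17,486) = 2·486 = 972
One optimal split: 3 + 3 + 3 + 3 + 3 + 2 + 2; product 3·3·3·3·3·2·2 = 972.

972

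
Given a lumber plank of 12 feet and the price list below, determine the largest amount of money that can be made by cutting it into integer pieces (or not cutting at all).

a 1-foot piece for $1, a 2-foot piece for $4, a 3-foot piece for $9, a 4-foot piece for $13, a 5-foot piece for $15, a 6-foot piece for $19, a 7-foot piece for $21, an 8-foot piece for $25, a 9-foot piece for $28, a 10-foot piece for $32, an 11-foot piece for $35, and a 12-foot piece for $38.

Let best[k] be the best obtainable value from length k. For each k, try every first piece i and keep the best of price[i] + best[k−i].
best[1] = 1
best[2] = max(1+1, 4+0) = 4
best[3] = max(1+4, 4+1, 9+0) = 9
best[4] = max(1+9, 4+4, 9+1, 13+0) = 13
best[5] = max(1+13, 4+9, 9+4, 13+1, 15+0) = 15
best[6] = max(1+15, 4+13, 9+9, 13+4, 15+1, 19+0) = 19
best[7] = max(1+19, 4+15, 9+13, …, 19+1, 21+0) = 22
best[8] = max(1+22, 4+19, 9+15, …, 21+1, 25+0) = 26
best[9] = max(1+26, 4+22, 9+19, …, 25+1, 28+0) = 28
best[10] = max(1+28, 4+26, 9+22, …, 28+1, 32+0) = 32
best[11] = max(1+32, 4+28, 9+26, …, 32+1, 35+0) = 35
best[12] = max(1+35, 4+32, 9+28, …, 35+1, 38+0) = 39
One optimal cutting: 4 + 4 + 4 → $13 + $13 + $13 = $39.

39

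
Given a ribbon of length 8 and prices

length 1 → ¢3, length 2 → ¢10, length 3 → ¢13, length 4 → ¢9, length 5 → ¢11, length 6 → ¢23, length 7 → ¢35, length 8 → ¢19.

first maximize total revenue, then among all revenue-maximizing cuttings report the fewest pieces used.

Build r[k] bottom-up: r[k] = max over allowed piece i of (p[i] + r[k−i]).
r[1] = 3
r[2] = 10
r[3] = 13  (first piece 1, then r[2]=10)
r[4] = 20  (first piece 2, then r[2]=10)
r[5] = 23  (first piece 1, then r[4]=20)
r[6] = 30  (first piece 2, then r[4]=20)
r[7] = 35
r[8] = 40  (first piece 2, then r[6]=30)
Maximum revenue is ¢40.
Now minimize piece count subject to staying optimal: for each k, pieces[k] = 1 + min over i with p[i]+r[k−i]=r[k] of pieces[k−i].
pieces[5] = 2
pieces[6] = 3
pieces[7] = 1
pieces[8] = 4

4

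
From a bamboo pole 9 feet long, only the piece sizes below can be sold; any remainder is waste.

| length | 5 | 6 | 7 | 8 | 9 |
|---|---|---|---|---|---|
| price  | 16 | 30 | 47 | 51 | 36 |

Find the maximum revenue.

51

Build r[k] bottom-up: r[k] = max over allowed piece i of (p[i] + r[k−i]).
r[1] = 0
r[2] = 0
r[3] = 0
r[4] = 0
r[5] = 16
r[6] = 30
r[7] = 47
r[8] = 51
r[9] = 51
One optimal cutting: pieces 8 with 1 foot of scrap → $51.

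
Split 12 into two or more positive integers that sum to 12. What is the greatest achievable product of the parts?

81

Let P[k] be the best product for length k (with at least one cut). For each first piece i, the rest contributes max(k−i, P[k−i]).
P[2] = 1×max(1,0) = 1×1 = 1
P[3] = 1×max(2,1) = 1×2 = 2
P[4] = 2×max(2,1) = 2×2 = 4
P[5] = 2×max(3,2) = 2×3 = 6
P[6] = 3×max(3,2) = 3×3 = 9
P[7] = 2×max(5,6) = 2×6 = 12
P[8] = 2×max(6,9) = 2×9 = 18
P[9] = 3×max(6,9) = 3×9 = 27
P[10] = 2×max(8,18) = 2×18 = 36
P[11] = 2×max(9,27) = 2×27 = 54
P[12] = 3×max(9,27) = 3×27 = 81
One optimal split: 3 + 3 + 3 + 3; product 3×3×3×3 = 81.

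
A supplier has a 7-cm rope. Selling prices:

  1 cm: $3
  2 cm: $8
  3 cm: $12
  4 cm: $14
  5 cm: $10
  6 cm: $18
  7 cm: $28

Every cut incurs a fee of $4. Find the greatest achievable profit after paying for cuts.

28

Let net[k] be the best obtainable value from length k. For each k, try every first piece i and keep the best of price[i] + net[k−i] minus the 4 cut fee when i<k.
net[1] = 3
net[2] = max(3+3-4, 8+0) = 8
net[3] = max(3+8-4, 8+3-4, 12+0) = 12
net[4] = max(3+12-4, 8+8-4, 12+3-4, 14+0) = 14
net[5] = max(3+14-4, 8+12-4, 12+8-4, 14+3-4, 10+0) = 16
net[6] = max(3+16-4, 8+14-4, 12+12-4, 14+8-4, 10+3-4, 18+0) = 20
net[7] = max(3+20-4, 8+16-4, 12+14-4, …, 18+3-4, 28+0) = 28
Best is to make no cuts and sell whole for $28.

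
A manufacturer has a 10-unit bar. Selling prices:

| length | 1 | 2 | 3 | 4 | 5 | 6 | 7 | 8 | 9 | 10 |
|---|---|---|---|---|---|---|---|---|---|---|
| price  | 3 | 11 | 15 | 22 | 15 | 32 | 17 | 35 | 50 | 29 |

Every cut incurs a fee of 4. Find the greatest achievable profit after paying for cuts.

50

Let r[k] be the best obtainable value from length k. For each k, try every first piece i and keep the best of price[i] + r[k−i] minus the 4 cut fee when i<k.
r[1] = 3
r[2] = max(3+3-4, 11+0) = 11
r[3] = max(3+11-4, 11+3-4, 15+0) = 15
r[4] = max(3+15-4, 11+11-4, 15+3-4, 22+0) = 22
r[5] = max(3+22-4, 11+15-4, 15+11-4, 22+3-4, 15+0) = 22
r[6] = max(3+22-4, 11+22-4, 15+15-4, 22+11-4, 15+3-4, 32+0) = 32
r[7] = max(3+32-4, 11+22-4, 15+22-4, …, 32+3-4, 17+0) = 33
r[8] = max(3+33-4, 11+32-4, 15+22-4, …, 17+3-4, 35+0) = 40
r[9] = max(3+40-4, 11+33-4, 15+32-4, …, 35+3-4, 50+0) = 50
r[10] = max(3+50-4, 11+40-4, 15+33-4, …, 50+3-4, 29+0) = 50
One optimal plan: pieces 6 + 4 (1 cut) → 54 − 4 = 50.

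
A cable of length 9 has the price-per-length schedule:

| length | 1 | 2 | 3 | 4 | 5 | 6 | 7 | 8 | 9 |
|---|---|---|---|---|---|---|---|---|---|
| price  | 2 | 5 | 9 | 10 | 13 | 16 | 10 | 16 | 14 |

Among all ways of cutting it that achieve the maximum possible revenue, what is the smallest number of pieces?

Build r[k] bottom-up: r[k] = max over allowed piece i of (p[i] + r[k−i]).
r[1] = 2
r[2] = max(2+2, 5+0) = 5
r[3] = max(2+5, 5+2, 9+0) = 9
r[4] = max(2+9, 5+5, 9+2, 10+0) = 11
r[5] = max(2+11, 5+9, 9+5, 10+2, 13+0) = 14
r[6] = max(2+14, 5+11, 9+9, 10+5, 13+2, 16+0) = 18
r[7] = max(2+18, 5+14, 9+11, …, 16+2, 10+0) = 20
r[8] = max(2+20, 5+18, 9+14, …, 10+2, 16+0) = 23
r[9] = max(2+23, 5+20, 9+18, …, 16+2, 14+0) = 27
Maximum revenue is €27.
Now minimize piece count subject to staying optimal: for each k, pieces[k] = 1 + min over i with p[i]+r[k−i]=r[k] of pieces[k−i].
pieces[6] = 2
pieces[7] = 3
pieces[8] = 3
pieces[9] = 3

3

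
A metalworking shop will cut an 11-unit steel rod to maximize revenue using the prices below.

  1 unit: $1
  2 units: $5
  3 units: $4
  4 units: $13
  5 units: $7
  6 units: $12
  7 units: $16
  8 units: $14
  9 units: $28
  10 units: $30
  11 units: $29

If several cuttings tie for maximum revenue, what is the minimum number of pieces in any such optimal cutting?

2

Consider every possible first cut. r[k] is the best of p[i]+r[k−i] over all sellable i≤k.
r[1] = 1
r[2] = max(1+1, 5+0) = 5
r[3] = max(1+5, 5+1, 4+0) = 6
r[4] = max(1+6, 5+5, 4+1, 13+0) = 13
r[5] = max(1+13, 5+6, 4+5, 13+1, 7+0) = 14
r[6] = max(1+14, 5+13, 4+6, 13+5, 7+1, 12+0) = 18
r[7] = max(1+18, 5+14, 4+13, …, 12+1, 16+0) = 19
r[8] = max(1+19, 5+18, 4+14, …, 16+1, 14+0) = 26
r[9] = max(1+26, 5+19, 4+18, …, 14+1, 28+0) = 28
r[10] = max(1+28, 5+26, 4+19, …, 28+1, 30+0) = 31
r[11] = max(1+31, 5+28, 4+26, …, 30+1, 29+0) = 33
Maximum revenue is $33.
Now minimize piece count subject to staying optimal: for each k, pieces[k] = 1 + min over i with p[i]+r[k−i]=r[k] of pieces[k−i].
pieces[8] = 2
pieces[9] = 1
pieces[10] = 3
pieces[11] = 2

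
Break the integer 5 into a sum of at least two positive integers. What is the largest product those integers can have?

6

Let prod[k] be the best product for length k (with at least one cut). For each first piece i, the rest contributes max(k−i, prod[k−i]).
prod[2] = 1×max(1,0) = 1×1 = 1
prod[3] = 1×max(2,1) = 1×2 = 2
prod[4] = 2×max(2,1) = 2×2 = 4
prod[5] = 2×max(3,2) = 2×3 = 6
One optimal split: 3 + 2; product 3×2 = 6.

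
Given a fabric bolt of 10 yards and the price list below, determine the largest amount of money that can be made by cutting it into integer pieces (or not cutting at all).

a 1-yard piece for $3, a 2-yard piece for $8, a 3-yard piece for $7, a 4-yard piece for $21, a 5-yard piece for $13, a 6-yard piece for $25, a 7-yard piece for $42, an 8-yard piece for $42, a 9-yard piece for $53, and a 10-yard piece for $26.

56

Consider every possible first cut. R[k] is the best of p[i]+R[k−i] over all sellable i≤k.
R[1] = 3
R[2] = 8
R[3] = 11  (first piece 1, then R[2]=8)
R[4] = 21
R[5] = 24  (first piece 1, then R[4]=21)
R[6] = 29  (first piece 2, then R[4]=21)
R[7] = 42
R[8] = 45  (first piece 1, then R[7]=42)
R[9] = 53
R[10] = 56  (first piece 1, then R[9]=53)
One optimal cutting: 9 + 1 → $53 + $3 = $56.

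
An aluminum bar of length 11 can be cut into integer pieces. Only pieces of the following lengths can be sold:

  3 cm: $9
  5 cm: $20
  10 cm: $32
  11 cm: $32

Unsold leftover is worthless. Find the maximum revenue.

40

Let r[k] be the best obtainable value from length k. For each k, try every first piece i and keep the best of price[i] + r[k−i].
r[1] = 0
r[2] = 0
r[3] = 9
r[4] = 9
r[5] = max(9+0, 20+0) = 20
r[6] = max(9+9, 20+0) = 20
r[7] = max(9+9, 20+0) = 20
r[8] = max(9+20, 20+9) = 29
r[9] = max(9+20, 20+9) = 29
r[10] = max(9+20, 20+20, 32+0) = 40
r[11] = max(9+29, 20+20, 32+0, 32+0) = 40
One optimal cutting: pieces 5 + 5 with 1 cm of scrap → $40.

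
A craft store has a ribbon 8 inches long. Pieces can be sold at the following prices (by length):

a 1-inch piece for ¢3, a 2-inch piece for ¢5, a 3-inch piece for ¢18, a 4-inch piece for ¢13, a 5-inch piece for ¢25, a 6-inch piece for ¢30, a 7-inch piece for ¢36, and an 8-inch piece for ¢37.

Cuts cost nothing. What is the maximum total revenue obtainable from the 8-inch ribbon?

Build best[k] bottom-up: best[k] = max over allowed piece i of (p[i] + best[k−i]).
best[1] = 3
best[2] = max(3+3, 5+0) = 6
best[3] = max(3+6, 5+3, 18+0) = 18
best[4] = max(3+18, 5+6, 18+3, 13+0) = 21
best[5] = max(3+21, 5+18, 18+6, 13+3, 25+0) = 25
best[6] = max(3+25, 5+21, 18+18, 13+6, 25+3, 30+0) = 36
best[7] = max(3+36, 5+25, 18+21, …, 30+3, 36+0) = 39
best[8] = max(3+39, 5+36, 18+25, …, 36+3, 37+0) = 43
One optimal cutting: 5 + 3 → ¢25 + ¢18 = ¢43.

43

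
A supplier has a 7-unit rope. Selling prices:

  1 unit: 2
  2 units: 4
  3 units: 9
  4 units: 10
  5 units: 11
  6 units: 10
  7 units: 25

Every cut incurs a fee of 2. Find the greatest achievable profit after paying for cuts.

25

Consider every possible first cut. net[k] is the best of p[i]+net[k−i] over all sellable i≤k, charging 2 whenever i<k.
net[1] = 2
net[2] = max(2+2-2, 4+0) = 4
net[3] = max(2+4-2, 4+2-2, 9+0) = 9
net[4] = max(2+9-2, 4+4-2, 9+2-2, 10+0) = 10
net[5] = max(2+10-2, 4+9-2, 9+4-2, 10+2-2, 11+0) = 11
net[6] = max(2+11-2, 4+10-2, 9+9-2, 10+4-2, 11+2-2, 10+0) = 16
net[7] = max(2+16-2, 4+11-2, 9+10-2, …, 10+2-2, 25+0) = 25
Best is to make no cuts and sell whole for 25.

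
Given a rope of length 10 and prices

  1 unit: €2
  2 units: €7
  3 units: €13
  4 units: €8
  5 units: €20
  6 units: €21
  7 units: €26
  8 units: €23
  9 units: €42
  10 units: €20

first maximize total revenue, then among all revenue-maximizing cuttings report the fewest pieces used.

Consider every possible first cut. r[k] is the best of p[i]+r[k−i] over all sellable i≤k.
r[1] = 2
r[2] = 7
r[3] = 13
r[4] = 15  (first piece 1, then r[3]=13)
r[5] = 20  (first piece 2, then r[3]=13)
r[6] = 26  (first piece 3, then r[3]=13)
r[7] = 28  (first piece 1, then r[6]=26)
r[8] = 33  (first piece 2, then r[6]=26)
r[9] = 42
r[10] = 44  (first piece 1, then r[9]=42)
Maximum revenue is €44.
Now minimize piece count subject to staying optimal: for each k, pieces[k] = 1 + min over i with p[i]+r[k−i]=r[k] of pieces[k−i].
pieces[7] = 3
pieces[8] = 2
pieces[9] = 1
pieces[10] = 2

2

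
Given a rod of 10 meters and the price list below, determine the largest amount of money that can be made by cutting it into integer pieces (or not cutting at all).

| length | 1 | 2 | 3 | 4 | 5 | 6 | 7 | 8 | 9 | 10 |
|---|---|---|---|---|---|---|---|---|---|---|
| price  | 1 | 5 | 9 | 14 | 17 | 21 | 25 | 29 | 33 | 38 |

38

Build r[k] bottom-up: r[k] = max over allowed piece i of (p[i] + r[k−i]).
r[1] = 1
r[2] = max(1+1, 5+0) = 5
r[3] = max(1+5, 5+1, 9+0) = 9
r[4] = max(1+9, 5+5, 9+1, 14+0) = 14
r[5] = max(1+14, 5+9, 9+5, 14+1, 17+0) = 17
r[6] = max(1+17, 5+14, 9+9, 14+5, 17+1, 21+0) = 21
r[7] = max(1+21, 5+17, 9+14, …, 21+1, 25+0) = 25
r[8] = max(1+25, 5+21, 9+17, …, 25+1, 29+0) = 29
r[9] = max(1+29, 5+25, 9+21, …, 29+1, 33+0) = 33
r[10] = max(1+33, 5+29, 9+25, …, 33+1, 38+0) = 38
Best is to sell the whole 10-meter piece uncut for 38.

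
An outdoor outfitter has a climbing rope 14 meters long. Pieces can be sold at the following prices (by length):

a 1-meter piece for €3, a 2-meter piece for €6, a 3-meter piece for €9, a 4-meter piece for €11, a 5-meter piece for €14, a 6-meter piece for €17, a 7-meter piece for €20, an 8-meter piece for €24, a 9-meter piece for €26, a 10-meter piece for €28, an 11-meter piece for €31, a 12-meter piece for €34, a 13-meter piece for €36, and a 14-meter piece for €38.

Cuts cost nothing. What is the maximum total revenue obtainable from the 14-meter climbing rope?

Let R[k] be the best obtainable value from length k. For each k, try every first piece i and keep the best of price[i] + R[k−i].
R[1] = 3
R[2] = 6  (first piece 1, then R[1]=3)
R[3] = 9  (first piece 1, then R[2]=6)
R[4] = 12  (first piece 1, then R[3]=9)
R[5] = 15  (first piece 1, then R[4]=12)
R[6] = 18  (first piece 1, then R[5]=15)
R[7] = 21  (first piece 1, then R[6]=18)
R[8] = 24  (first piece 1, then R[7]=21)
R[9] = 27  (first piece 1, then R[8]=24)
R[10] = 30  (first piece 1, then R[9]=27)
R[11] = 33  (first piece 1, then R[10]=30)
R[12] = 36  (first piece 1, then R[11]=33)
R[13] = 39  (first piece 1, then R[12]=36)
R[14] = 42  (first piece 1, then R[13]=39)
One optimal cutting: 1 + 1 + 1 + 1 + 1 + 1 + 1 + 1 + 1 + 1 + 1 + 1 + 1 + 1 → €3 + €3 + €3 + €3 + €3 + €3 + €3 + €3 + €3 + €3 + €3 + €3 + €3 + €3 = €42.

42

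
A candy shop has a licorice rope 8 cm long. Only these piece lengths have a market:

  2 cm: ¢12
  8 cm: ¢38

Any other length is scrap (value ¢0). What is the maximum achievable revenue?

48

Consider every possible first cut. best[k] is the best of p[i]+best[k−i] over all sellable i≤k.
best[1] = 0
best[2] = 12
best[3] = 12
best[4] = 24  (first piece 2, then best[2]=12)
best[5] = 24
best[6] = 36  (first piece 2, then best[4]=24)
best[7] = 36
best[8] = max(12+36, 38+0) = 48
One optimal cutting: 2 + 2 + 2 + 2 → ¢48.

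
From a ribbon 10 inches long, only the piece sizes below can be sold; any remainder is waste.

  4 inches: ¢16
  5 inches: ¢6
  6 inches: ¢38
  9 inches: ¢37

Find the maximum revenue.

Let best[k] be the best obtainable value from length k. For each k, try every first piece i and keep the best of price[i] + best[k−i].
best[1] = 0
best[2] = 0
best[3] = 0
best[4] = 16
best[5] = max(16+0, 6+0) = 16
best[6] = max(16+0, 6+0, 38+0) = 38
best[7] = max(16+0, 6+0, 38+0) = 38
best[8] = max(16+16, 6+0, 38+0) = 38
best[9] = max(16+16, 6+16, 38+0, 37+0) = 38
best[10] = max(16+38, 6+16, 38+16, 37+0) = 54
One optimal cutting: 6 + 4 → ¢54.

54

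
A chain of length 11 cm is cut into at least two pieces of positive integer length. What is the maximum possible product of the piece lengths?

Fill P[k] for k=2..11: at each k try every first piece i and multiply by the better of (k−i) uncut or P[k−i].
P[2] = 1×max(1,0) = 1×1 = 1
P[3] = 1×max(2,1) = 1×2 = 2
P[4] = 2×max(2,1) = 2×2 = 4
P[5] = 2×max(3,2) = 2×3 = 6
P[6] = 3×max(3,2) = 3×3 = 9
P[7] = 2×max(5,6) = 2×6 = 12
P[8] = 2×max(6,9) = 2×9 = 18
P[9] = 3×max(6,9) = 3×9 = 27
P[10] = 2×max(8,18) = 2×18 = 36
P[11] = 2×max(9,27) = 2×27 = 54
One optimal split: 3 + 3 + 3 + 2; product 3×3×3×2 = 54.

54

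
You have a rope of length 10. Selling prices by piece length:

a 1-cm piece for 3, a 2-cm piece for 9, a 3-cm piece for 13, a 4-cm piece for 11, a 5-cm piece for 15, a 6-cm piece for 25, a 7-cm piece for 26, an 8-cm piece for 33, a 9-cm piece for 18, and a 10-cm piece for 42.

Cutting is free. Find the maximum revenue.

Let best[k] be the best obtainable value from length k. For each k, try every first piece i and keep the best of price[i] + best[k−i].
best[1] = 3
best[2] = 9
best[3] = 13
best[4] = 18  (first piece 2, then best[2]=9)
best[5] = 22  (first piece 2, then best[3]=13)
best[6] = 27  (first piece 2, then best[4]=18)
best[7] = 31  (first piece 2, then best[5]=22)
best[8] = 36  (first piece 2, then best[6]=27)
best[9] = 40  (first piece 2, then best[7]=31)
best[10] = 45  (first piece 2, then best[8]=36)
One optimal cutting: 2 + 2 + 2 + 2 + 2 → 9 + 9 + 9 + 9 + 9 = 45.

45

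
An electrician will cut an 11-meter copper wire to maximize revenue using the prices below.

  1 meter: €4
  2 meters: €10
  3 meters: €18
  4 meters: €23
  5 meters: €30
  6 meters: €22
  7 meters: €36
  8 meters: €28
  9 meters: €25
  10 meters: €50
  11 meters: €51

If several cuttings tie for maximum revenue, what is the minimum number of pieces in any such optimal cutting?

Build r[k] bottom-up: r[k] = max over allowed piece i of (p[i] + r[k−i]).
r[1] = 4
r[2] = max(4+4, 10+0) = 10
r[3] = max(4+10, 10+4, 18+0) = 18
r[4] = max(4+18, 10+10, 18+4, 23+0) = 23
r[5] = max(4+23, 10+18, 18+10, 23+4, 30+0) = 30
r[6] = max(4+30, 10+23, 18+18, 23+10, 30+4, 22+0) = 36
r[7] = max(4+36, 10+30, 18+23, …, 22+4, 36+0) = 41
r[8] = max(4+41, 10+36, 18+30, …, 36+4, 28+0) = 48
r[9] = max(4+48, 10+41, 18+36, …, 28+4, 25+0) = 54
r[10] = max(4+54, 10+48, 18+41, …, 25+4, 50+0) = 60
r[11] = max(4+60, 10+54, 18+48, …, 50+4, 51+0) = 66
Maximum revenue is €66.
Now minimize piece count subject to staying optimal: for each k, pieces[k] = 1 + min over i with p[i]+r[k−i]=r[k] of pieces[k−i].
pieces[8] = 2
pieces[9] = 3
pieces[10] = 2
pieces[11] = 3

3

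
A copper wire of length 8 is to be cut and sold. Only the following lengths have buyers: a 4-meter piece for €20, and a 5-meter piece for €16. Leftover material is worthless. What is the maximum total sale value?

40

Let r[k] be the best obtainable value from length k. For each k, try every first piece i and keep the best of price[i] + r[k−i].
r[1] = 0
r[2] = 0
r[3] = 0
r[4] = 20
r[5] = max(20+0, 16+0) = 20
r[6] = max(20+0, 16+0) = 20
r[7] = max(20+0, 16+0) = 20
r[8] = max(20+20, 16+0) = 40
One optimal cutting: 4 + 4 → €40.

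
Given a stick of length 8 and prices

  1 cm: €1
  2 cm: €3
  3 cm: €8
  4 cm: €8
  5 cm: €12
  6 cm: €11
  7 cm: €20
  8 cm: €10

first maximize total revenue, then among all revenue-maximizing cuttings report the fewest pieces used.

2

Let r[k] be the best obtainable value from length k. For each k, try every first piece i and keep the best of price[i] + r[k−i].
r[1] = 1
r[2] = max(1+1, 3+0) = 3
r[3] = max(1+3, 3+1, 8+0) = 8
r[4] = max(1+8, 3+3, 8+1, 8+0) = 9
r[5] = max(1+9, 3+8, 8+3, 8+1, 12+0) = 12
r[6] = max(1+12, 3+9, 8+8, 8+3, 12+1, 11+0) = 16
r[7] = max(1+16, 3+12, 8+9, …, 11+1, 20+0) = 20
r[8] = max(1+20, 3+16, 8+12, …, 20+1, 10+0) = 21
Maximum revenue is €21.
Now minimize piece count subject to staying optimal: for each k, pieces[k] = 1 + min over i with p[i]+r[k−i]=r[k] of pieces[k−i].
pieces[5] = 1
pieces[6] = 2
pieces[7] = 1
pieces[8] = 2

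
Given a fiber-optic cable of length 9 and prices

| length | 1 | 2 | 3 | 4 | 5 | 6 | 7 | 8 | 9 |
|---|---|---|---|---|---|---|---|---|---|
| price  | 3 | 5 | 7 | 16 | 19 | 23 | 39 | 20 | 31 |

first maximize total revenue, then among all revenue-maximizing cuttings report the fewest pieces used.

3

Consider every possible first cut. r[k] is the best of p[i]+r[k−i] over all sellable i≤k.
r[1] = 3
r[2] = 6  (first piece 1, then r[1]=3)
r[3] = 9  (first piece 1, then r[2]=6)
r[4] = 16
r[5] = 19  (first piece 1, then r[4]=16)
r[6] = 23
r[7] = 39
r[8] = 42  (first piece 1, then r[7]=39)
r[9] = 45  (first piece 1, then r[8]=42)
Maximum revenue is $45.
Now minimize piece count subject to staying optimal: for each k, pieces[k] = 1 + min over i with p[i]+r[k−i]=r[k] of pieces[k−i].
pieces[6] = 1
pieces[7] = 1
pieces[8] = 2
pieces[9] = 3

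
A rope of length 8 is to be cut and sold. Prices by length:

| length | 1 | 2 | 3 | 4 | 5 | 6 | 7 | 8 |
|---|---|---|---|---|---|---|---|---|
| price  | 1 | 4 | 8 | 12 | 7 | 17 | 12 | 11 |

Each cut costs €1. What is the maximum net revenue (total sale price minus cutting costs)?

Consider every possible first cut. r[k] is the best of p[i]+r[k−i] over all sellable i≤k, charging 1 whenever i<k.
r[1] = 1
r[2] = 4
r[3] = 8
r[4] = 12
r[5] = 12  (first piece 1, then r[4]=12)
r[6] = 17
r[7] = 19  (first piece 3, then r[4]=12)
r[8] = 23  (first piece 4, then r[4]=12)
One optimal plan: pieces 4 + 4 (1 cut) → €24 − €1 = €23.

23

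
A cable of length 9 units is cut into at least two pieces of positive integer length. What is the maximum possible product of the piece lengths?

Define P[k] = max over 1≤i<k of i · max(k−i, P[k−i]); the inner max lets the remainder stay uncut if that's better.
P[2] = 1·max(1,0) = 1·1 = 1
P[3] = 1·max(2,1) = 1·2 = 2
P[4] = 2·max(2,1) = 2·2 = 4
P[5] = 2·max(3,2) = 2·3 = 6
P[6] = 3·max(3,2) = 3·3 = 9
P[7] = 2·max(5,6) = 2·6 = 12
P[8] = 2·max(6,9) = 2·9 = 18
P[9] = 3·max(6,9) = 3·9 = 27
One optimal split: 3 + 3 + 3; product 3·3·3 = 27.

27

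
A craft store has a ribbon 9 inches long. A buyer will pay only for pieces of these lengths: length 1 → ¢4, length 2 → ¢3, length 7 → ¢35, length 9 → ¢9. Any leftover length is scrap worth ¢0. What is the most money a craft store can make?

43

Let r[k] be the best obtainable value from length k. For each k, try every first piece i and keep the best of price[i] + r[k−i].
r[1] = 4
r[2] = 8  (first piece 1, then r[1]=4)
r[3] = 12  (first piece 1, then r[2]=8)
r[4] = 16  (first piece 1, then r[3]=12)
r[5] = 20  (first piece 1, then r[4]=16)
r[6] = 24  (first piece 1, then r[5]=20)
r[7] = 35
r[8] = 39  (first piece 1, then r[7]=35)
r[9] = 43  (first piece 1, then r[8]=39)
One optimal cutting: 7 + 1 + 1 → ¢43.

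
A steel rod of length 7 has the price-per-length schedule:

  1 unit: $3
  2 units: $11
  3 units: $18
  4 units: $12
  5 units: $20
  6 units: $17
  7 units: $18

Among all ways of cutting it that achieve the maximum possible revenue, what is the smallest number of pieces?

3

Let r[k] be the best obtainable value from length k. For each k, try every first piece i and keep the best of price[i] + r[k−i].
r[1] = 3
r[2] = max(3+3, 11+0) = 11
r[3] = max(3+11, 11+3, 18+0) = 18
r[4] = max(3+18, 11+11, 18+3, 12+0) = 22
r[5] = max(3+22, 11+18, 18+11, 12+3, 20+0) = 29
r[6] = max(3+29, 11+22, 18+18, 12+11, 20+3, 17+0) = 36
r[7] = max(3+36, 11+29, 18+22, …, 17+3, 18+0) = 40
Maximum revenue is $40.
Now minimize piece count subject to staying optimal: for each k, pieces[k] = 1 + min over i with p[i]+r[k−i]=r[k] of pieces[k−i].
pieces[4] = 2
pieces[5] = 2
pieces[6] = 2
pieces[7] = 3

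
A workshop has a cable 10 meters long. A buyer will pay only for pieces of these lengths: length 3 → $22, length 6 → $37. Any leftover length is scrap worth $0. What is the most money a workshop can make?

66

Build f[k] bottom-up: f[k] = max over allowed piece i of (p[i] + f[k−i]).
f[1] = 0
f[2] = 0
f[3] = 22
f[4] = 22
f[5] = 22
f[6] = max(22+22, 37+0) = 44
f[7] = max(22+22, 37+0) = 44
f[8] = max(22+22, 37+0) = 44
f[9] = max(22+44, 37+22) = 66
f[10] = max(22+44, 37+22) = 66
One optimal cutting: pieces 3 + 3 + 3 with 1 meter of scrap → $66.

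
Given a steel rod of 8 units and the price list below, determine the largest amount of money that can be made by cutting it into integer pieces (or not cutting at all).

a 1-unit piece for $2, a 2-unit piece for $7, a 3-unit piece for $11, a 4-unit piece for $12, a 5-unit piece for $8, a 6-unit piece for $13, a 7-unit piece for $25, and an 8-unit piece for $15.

Consider every possible first cut. v[k] is the best of p[i]+v[k−i] over all sellable i≤k.
v[1] = 2
v[2] = max(2+2, 7+0) = 7
v[3] = max(2+7, 7+2, 11+0) = 11
v[4] = max(2+11, 7+7, 11+2, 12+0) = 14
v[5] = max(2+14, 7+11, 11+7, 12+2, 8+0) = 18
v[6] = max(2+18, 7+14, 11+11, 12+7, 8+2, 13+0) = 22
v[7] = max(2+22, 7+18, 11+14, …, 13+2, 25+0) = 25
v[8] = max(2+25, 7+22, 11+18, …, 25+2, 15+0) = 29
One optimal cutting: 3 + 3 + 2 → $11 + $11 + $7 = $29.

29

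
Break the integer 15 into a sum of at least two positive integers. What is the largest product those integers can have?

243

Let prod[k] be the best product for length k (with at least one cut). For each first piece i, the rest contributes max(k−i, prod[k−i]).
prod[2] = 1×max(1,0) = 1×1 = 1
prod[3] = max(1×2, 2×1) = 2
prod[4] = max(1×3, 2×2, 3×1) = 4
prod[5] = max(1×4, 2×3, 3×2, 4×1) = 6
prod[6] = max(1×6, 2×4, 3×3, 4×2, 5×1) = 9
prod[7] = max(1×9, 2×6, 3×4, 4×3, 5×2, 6×1) = 12
prod[8] = max(1×12, 2×9, 3×6, …, 6×2, 7×1) = 18
prod[9] = max(1×18, 2×12, 3×9, …, 7×2, 8×1) = 27
prod[10] = max(1×27, 2×18, 3×12, …, 8×2, 9×1) = 36
prod[11] = max(1×36, 2×27, 3×18, …, 9×2, 10×1) = 54
prod[12] = max(1×54, 2×36, 3×27, …, 10×2, 11×1) = 81
prod[13] = max(1×81, 2×54, 3×36, …, 11×2, 12×1) = 108
prod[14] = max(1×108, 2×81, 3×54, …, 12×2, 13×1) = 162
prod[15] = max(1×162, 2×108, 3×81, …, 13×2, 14×1) = 243
One optimal split: 3 + 3 + 3 + 3 + 3; product 3×3×3×3×3 = 243.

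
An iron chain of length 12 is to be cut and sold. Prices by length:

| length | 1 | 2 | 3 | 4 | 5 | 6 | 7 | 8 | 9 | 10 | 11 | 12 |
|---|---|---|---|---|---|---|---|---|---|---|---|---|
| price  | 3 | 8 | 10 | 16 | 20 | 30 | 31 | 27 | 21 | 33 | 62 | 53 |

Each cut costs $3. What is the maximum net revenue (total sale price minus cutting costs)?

Build net[k] bottom-up: net[k] = max over allowed piece i of (p[i] + net[k−i]) − 3 per cut.
net[1] = 3
net[2] = max(3+3-3, 8+0) = 8
net[3] = max(3+8-3, 8+3-3, 10+0) = 10
net[4] = max(3+10-3, 8+8-3, 10+3-3, 16+0) = 16
net[5] = max(3+16-3, 8+10-3, 10+8-3, 16+3-3, 20+0) = 20
net[6] = max(3+20-3, 8+16-3, 10+10-3, 16+8-3, 20+3-3, 30+0) = 30
net[7] = max(3+30-3, 8+20-3, 10+16-3, …, 30+3-3, 31+0) = 31
net[8] = max(3+31-3, 8+30-3, 10+20-3, …, 31+3-3, 27+0) = 35
net[9] = max(3+35-3, 8+31-3, 10+30-3, …, 27+3-3, 21+0) = 37
net[10] = max(3+37-3, 8+35-3, 10+31-3, …, 21+3-3, 33+0) = 43
net[11] = max(3+43-3, 8+37-3, 10+35-3, …, 33+3-3, 62+0) = 62
net[12] = max(3+62-3, 8+43-3, 10+37-3, …, 62+3-3, 53+0) = 62
One optimal plan: pieces 11 + 1 (1 cut) → $65 − $3 = $62.

62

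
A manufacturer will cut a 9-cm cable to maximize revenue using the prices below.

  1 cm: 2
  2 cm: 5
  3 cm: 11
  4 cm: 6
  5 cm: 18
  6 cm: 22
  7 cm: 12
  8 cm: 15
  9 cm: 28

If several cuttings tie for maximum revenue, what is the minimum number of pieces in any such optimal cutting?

Let r[k] be the best obtainable value from length k. For each k, try every first piece i and keep the best of price[i] + r[k−i].
r[1] = 2
r[2] = max(2+2, 5+0) = 5
r[3] = max(2+5, 5+2, 11+0) = 11
r[4] = max(2+11, 5+5, 11+2, 6+0) = 13
r[5] = max(2+13, 5+11, 11+5, 6+2, 18+0) = 18
r[6] = max(2+18, 5+13, 11+11, 6+5, 18+2, 22+0) = 22
r[7] = max(2+22, 5+18, 11+13, …, 22+2, 12+0) = 24
r[8] = max(2+24, 5+22, 11+18, …, 12+2, 15+0) = 29
r[9] = max(2+29, 5+24, 11+22, …, 15+2, 28+0) = 33
Maximum revenue is 33.
Now minimize piece count subject to staying optimal: for each k, pieces[k] = 1 + min over i with p[i]+r[k−i]=r[k] of pieces[k−i].
pieces[6] = 1
pieces[7] = 2
pieces[8] = 2
pieces[9] = 2

2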